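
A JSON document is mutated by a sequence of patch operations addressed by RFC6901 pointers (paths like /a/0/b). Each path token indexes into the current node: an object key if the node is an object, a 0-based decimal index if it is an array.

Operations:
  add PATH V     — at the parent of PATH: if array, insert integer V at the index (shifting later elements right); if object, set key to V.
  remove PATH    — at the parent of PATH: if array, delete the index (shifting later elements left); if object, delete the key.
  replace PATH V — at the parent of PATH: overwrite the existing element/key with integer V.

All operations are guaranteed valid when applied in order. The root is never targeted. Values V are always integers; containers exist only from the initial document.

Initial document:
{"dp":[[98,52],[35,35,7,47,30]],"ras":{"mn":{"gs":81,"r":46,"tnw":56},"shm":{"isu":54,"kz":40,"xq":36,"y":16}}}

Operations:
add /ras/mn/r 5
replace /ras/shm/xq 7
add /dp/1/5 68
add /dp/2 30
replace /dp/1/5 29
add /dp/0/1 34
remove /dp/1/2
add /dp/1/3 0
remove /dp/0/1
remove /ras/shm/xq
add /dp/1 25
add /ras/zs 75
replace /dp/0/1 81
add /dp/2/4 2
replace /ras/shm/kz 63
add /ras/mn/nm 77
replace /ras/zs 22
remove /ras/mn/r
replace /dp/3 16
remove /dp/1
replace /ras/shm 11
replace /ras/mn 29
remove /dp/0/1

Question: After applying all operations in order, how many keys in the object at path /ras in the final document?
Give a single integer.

Answer: 3

Derivation:
After op 1 (add /ras/mn/r 5): {"dp":[[98,52],[35,35,7,47,30]],"ras":{"mn":{"gs":81,"r":5,"tnw":56},"shm":{"isu":54,"kz":40,"xq":36,"y":16}}}
After op 2 (replace /ras/shm/xq 7): {"dp":[[98,52],[35,35,7,47,30]],"ras":{"mn":{"gs":81,"r":5,"tnw":56},"shm":{"isu":54,"kz":40,"xq":7,"y":16}}}
After op 3 (add /dp/1/5 68): {"dp":[[98,52],[35,35,7,47,30,68]],"ras":{"mn":{"gs":81,"r":5,"tnw":56},"shm":{"isu":54,"kz":40,"xq":7,"y":16}}}
After op 4 (add /dp/2 30): {"dp":[[98,52],[35,35,7,47,30,68],30],"ras":{"mn":{"gs":81,"r":5,"tnw":56},"shm":{"isu":54,"kz":40,"xq":7,"y":16}}}
After op 5 (replace /dp/1/5 29): {"dp":[[98,52],[35,35,7,47,30,29],30],"ras":{"mn":{"gs":81,"r":5,"tnw":56},"shm":{"isu":54,"kz":40,"xq":7,"y":16}}}
After op 6 (add /dp/0/1 34): {"dp":[[98,34,52],[35,35,7,47,30,29],30],"ras":{"mn":{"gs":81,"r":5,"tnw":56},"shm":{"isu":54,"kz":40,"xq":7,"y":16}}}
After op 7 (remove /dp/1/2): {"dp":[[98,34,52],[35,35,47,30,29],30],"ras":{"mn":{"gs":81,"r":5,"tnw":56},"shm":{"isu":54,"kz":40,"xq":7,"y":16}}}
After op 8 (add /dp/1/3 0): {"dp":[[98,34,52],[35,35,47,0,30,29],30],"ras":{"mn":{"gs":81,"r":5,"tnw":56},"shm":{"isu":54,"kz":40,"xq":7,"y":16}}}
After op 9 (remove /dp/0/1): {"dp":[[98,52],[35,35,47,0,30,29],30],"ras":{"mn":{"gs":81,"r":5,"tnw":56},"shm":{"isu":54,"kz":40,"xq":7,"y":16}}}
After op 10 (remove /ras/shm/xq): {"dp":[[98,52],[35,35,47,0,30,29],30],"ras":{"mn":{"gs":81,"r":5,"tnw":56},"shm":{"isu":54,"kz":40,"y":16}}}
After op 11 (add /dp/1 25): {"dp":[[98,52],25,[35,35,47,0,30,29],30],"ras":{"mn":{"gs":81,"r":5,"tnw":56},"shm":{"isu":54,"kz":40,"y":16}}}
After op 12 (add /ras/zs 75): {"dp":[[98,52],25,[35,35,47,0,30,29],30],"ras":{"mn":{"gs":81,"r":5,"tnw":56},"shm":{"isu":54,"kz":40,"y":16},"zs":75}}
After op 13 (replace /dp/0/1 81): {"dp":[[98,81],25,[35,35,47,0,30,29],30],"ras":{"mn":{"gs":81,"r":5,"tnw":56},"shm":{"isu":54,"kz":40,"y":16},"zs":75}}
After op 14 (add /dp/2/4 2): {"dp":[[98,81],25,[35,35,47,0,2,30,29],30],"ras":{"mn":{"gs":81,"r":5,"tnw":56},"shm":{"isu":54,"kz":40,"y":16},"zs":75}}
After op 15 (replace /ras/shm/kz 63): {"dp":[[98,81],25,[35,35,47,0,2,30,29],30],"ras":{"mn":{"gs":81,"r":5,"tnw":56},"shm":{"isu":54,"kz":63,"y":16},"zs":75}}
After op 16 (add /ras/mn/nm 77): {"dp":[[98,81],25,[35,35,47,0,2,30,29],30],"ras":{"mn":{"gs":81,"nm":77,"r":5,"tnw":56},"shm":{"isu":54,"kz":63,"y":16},"zs":75}}
After op 17 (replace /ras/zs 22): {"dp":[[98,81],25,[35,35,47,0,2,30,29],30],"ras":{"mn":{"gs":81,"nm":77,"r":5,"tnw":56},"shm":{"isu":54,"kz":63,"y":16},"zs":22}}
After op 18 (remove /ras/mn/r): {"dp":[[98,81],25,[35,35,47,0,2,30,29],30],"ras":{"mn":{"gs":81,"nm":77,"tnw":56},"shm":{"isu":54,"kz":63,"y":16},"zs":22}}
After op 19 (replace /dp/3 16): {"dp":[[98,81],25,[35,35,47,0,2,30,29],16],"ras":{"mn":{"gs":81,"nm":77,"tnw":56},"shm":{"isu":54,"kz":63,"y":16},"zs":22}}
After op 20 (remove /dp/1): {"dp":[[98,81],[35,35,47,0,2,30,29],16],"ras":{"mn":{"gs":81,"nm":77,"tnw":56},"shm":{"isu":54,"kz":63,"y":16},"zs":22}}
After op 21 (replace /ras/shm 11): {"dp":[[98,81],[35,35,47,0,2,30,29],16],"ras":{"mn":{"gs":81,"nm":77,"tnw":56},"shm":11,"zs":22}}
After op 22 (replace /ras/mn 29): {"dp":[[98,81],[35,35,47,0,2,30,29],16],"ras":{"mn":29,"shm":11,"zs":22}}
After op 23 (remove /dp/0/1): {"dp":[[98],[35,35,47,0,2,30,29],16],"ras":{"mn":29,"shm":11,"zs":22}}
Size at path /ras: 3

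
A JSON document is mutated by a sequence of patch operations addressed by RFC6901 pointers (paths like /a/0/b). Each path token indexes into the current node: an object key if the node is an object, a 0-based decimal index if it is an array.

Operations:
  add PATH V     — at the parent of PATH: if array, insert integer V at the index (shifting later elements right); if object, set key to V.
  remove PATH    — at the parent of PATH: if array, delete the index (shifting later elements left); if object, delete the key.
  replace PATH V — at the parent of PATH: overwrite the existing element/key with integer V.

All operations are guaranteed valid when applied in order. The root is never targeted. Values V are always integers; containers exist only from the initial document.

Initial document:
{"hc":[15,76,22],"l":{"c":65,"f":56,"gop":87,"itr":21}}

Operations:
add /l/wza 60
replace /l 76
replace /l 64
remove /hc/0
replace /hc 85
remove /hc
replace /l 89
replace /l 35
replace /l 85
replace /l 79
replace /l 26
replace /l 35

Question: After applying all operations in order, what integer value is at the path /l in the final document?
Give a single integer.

After op 1 (add /l/wza 60): {"hc":[15,76,22],"l":{"c":65,"f":56,"gop":87,"itr":21,"wza":60}}
After op 2 (replace /l 76): {"hc":[15,76,22],"l":76}
After op 3 (replace /l 64): {"hc":[15,76,22],"l":64}
After op 4 (remove /hc/0): {"hc":[76,22],"l":64}
After op 5 (replace /hc 85): {"hc":85,"l":64}
After op 6 (remove /hc): {"l":64}
After op 7 (replace /l 89): {"l":89}
After op 8 (replace /l 35): {"l":35}
After op 9 (replace /l 85): {"l":85}
After op 10 (replace /l 79): {"l":79}
After op 11 (replace /l 26): {"l":26}
After op 12 (replace /l 35): {"l":35}
Value at /l: 35

Answer: 35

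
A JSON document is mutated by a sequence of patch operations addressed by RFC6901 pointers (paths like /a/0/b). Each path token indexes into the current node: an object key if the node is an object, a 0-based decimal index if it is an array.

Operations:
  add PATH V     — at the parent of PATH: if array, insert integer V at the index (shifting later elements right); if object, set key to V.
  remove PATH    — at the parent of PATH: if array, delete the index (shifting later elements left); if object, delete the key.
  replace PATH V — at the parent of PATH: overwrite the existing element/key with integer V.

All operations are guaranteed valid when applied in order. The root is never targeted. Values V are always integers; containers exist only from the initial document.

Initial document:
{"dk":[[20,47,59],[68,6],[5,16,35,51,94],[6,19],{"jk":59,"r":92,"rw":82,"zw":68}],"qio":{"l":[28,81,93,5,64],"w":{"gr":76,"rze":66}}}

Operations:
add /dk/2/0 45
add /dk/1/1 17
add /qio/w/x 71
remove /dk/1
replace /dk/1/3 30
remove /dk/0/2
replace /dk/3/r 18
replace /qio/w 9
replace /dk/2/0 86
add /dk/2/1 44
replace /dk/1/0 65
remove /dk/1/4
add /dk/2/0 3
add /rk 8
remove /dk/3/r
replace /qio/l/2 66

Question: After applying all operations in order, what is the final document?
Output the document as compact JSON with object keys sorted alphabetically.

After op 1 (add /dk/2/0 45): {"dk":[[20,47,59],[68,6],[45,5,16,35,51,94],[6,19],{"jk":59,"r":92,"rw":82,"zw":68}],"qio":{"l":[28,81,93,5,64],"w":{"gr":76,"rze":66}}}
After op 2 (add /dk/1/1 17): {"dk":[[20,47,59],[68,17,6],[45,5,16,35,51,94],[6,19],{"jk":59,"r":92,"rw":82,"zw":68}],"qio":{"l":[28,81,93,5,64],"w":{"gr":76,"rze":66}}}
After op 3 (add /qio/w/x 71): {"dk":[[20,47,59],[68,17,6],[45,5,16,35,51,94],[6,19],{"jk":59,"r":92,"rw":82,"zw":68}],"qio":{"l":[28,81,93,5,64],"w":{"gr":76,"rze":66,"x":71}}}
After op 4 (remove /dk/1): {"dk":[[20,47,59],[45,5,16,35,51,94],[6,19],{"jk":59,"r":92,"rw":82,"zw":68}],"qio":{"l":[28,81,93,5,64],"w":{"gr":76,"rze":66,"x":71}}}
After op 5 (replace /dk/1/3 30): {"dk":[[20,47,59],[45,5,16,30,51,94],[6,19],{"jk":59,"r":92,"rw":82,"zw":68}],"qio":{"l":[28,81,93,5,64],"w":{"gr":76,"rze":66,"x":71}}}
After op 6 (remove /dk/0/2): {"dk":[[20,47],[45,5,16,30,51,94],[6,19],{"jk":59,"r":92,"rw":82,"zw":68}],"qio":{"l":[28,81,93,5,64],"w":{"gr":76,"rze":66,"x":71}}}
After op 7 (replace /dk/3/r 18): {"dk":[[20,47],[45,5,16,30,51,94],[6,19],{"jk":59,"r":18,"rw":82,"zw":68}],"qio":{"l":[28,81,93,5,64],"w":{"gr":76,"rze":66,"x":71}}}
After op 8 (replace /qio/w 9): {"dk":[[20,47],[45,5,16,30,51,94],[6,19],{"jk":59,"r":18,"rw":82,"zw":68}],"qio":{"l":[28,81,93,5,64],"w":9}}
After op 9 (replace /dk/2/0 86): {"dk":[[20,47],[45,5,16,30,51,94],[86,19],{"jk":59,"r":18,"rw":82,"zw":68}],"qio":{"l":[28,81,93,5,64],"w":9}}
After op 10 (add /dk/2/1 44): {"dk":[[20,47],[45,5,16,30,51,94],[86,44,19],{"jk":59,"r":18,"rw":82,"zw":68}],"qio":{"l":[28,81,93,5,64],"w":9}}
After op 11 (replace /dk/1/0 65): {"dk":[[20,47],[65,5,16,30,51,94],[86,44,19],{"jk":59,"r":18,"rw":82,"zw":68}],"qio":{"l":[28,81,93,5,64],"w":9}}
After op 12 (remove /dk/1/4): {"dk":[[20,47],[65,5,16,30,94],[86,44,19],{"jk":59,"r":18,"rw":82,"zw":68}],"qio":{"l":[28,81,93,5,64],"w":9}}
After op 13 (add /dk/2/0 3): {"dk":[[20,47],[65,5,16,30,94],[3,86,44,19],{"jk":59,"r":18,"rw":82,"zw":68}],"qio":{"l":[28,81,93,5,64],"w":9}}
After op 14 (add /rk 8): {"dk":[[20,47],[65,5,16,30,94],[3,86,44,19],{"jk":59,"r":18,"rw":82,"zw":68}],"qio":{"l":[28,81,93,5,64],"w":9},"rk":8}
After op 15 (remove /dk/3/r): {"dk":[[20,47],[65,5,16,30,94],[3,86,44,19],{"jk":59,"rw":82,"zw":68}],"qio":{"l":[28,81,93,5,64],"w":9},"rk":8}
After op 16 (replace /qio/l/2 66): {"dk":[[20,47],[65,5,16,30,94],[3,86,44,19],{"jk":59,"rw":82,"zw":68}],"qio":{"l":[28,81,66,5,64],"w":9},"rk":8}

Answer: {"dk":[[20,47],[65,5,16,30,94],[3,86,44,19],{"jk":59,"rw":82,"zw":68}],"qio":{"l":[28,81,66,5,64],"w":9},"rk":8}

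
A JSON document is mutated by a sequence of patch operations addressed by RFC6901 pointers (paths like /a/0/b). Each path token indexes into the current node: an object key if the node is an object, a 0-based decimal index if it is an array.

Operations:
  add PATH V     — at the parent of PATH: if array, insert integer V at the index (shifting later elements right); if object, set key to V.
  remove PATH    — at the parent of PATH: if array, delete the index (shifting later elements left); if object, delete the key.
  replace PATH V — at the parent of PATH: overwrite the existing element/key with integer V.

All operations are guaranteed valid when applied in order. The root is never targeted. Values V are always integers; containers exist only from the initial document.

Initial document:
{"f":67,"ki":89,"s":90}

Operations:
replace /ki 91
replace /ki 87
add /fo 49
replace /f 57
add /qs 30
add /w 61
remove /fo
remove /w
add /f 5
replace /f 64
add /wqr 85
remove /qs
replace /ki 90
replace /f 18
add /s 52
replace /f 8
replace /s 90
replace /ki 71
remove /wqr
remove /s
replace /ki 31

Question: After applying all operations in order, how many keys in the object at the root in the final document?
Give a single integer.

Answer: 2

Derivation:
After op 1 (replace /ki 91): {"f":67,"ki":91,"s":90}
After op 2 (replace /ki 87): {"f":67,"ki":87,"s":90}
After op 3 (add /fo 49): {"f":67,"fo":49,"ki":87,"s":90}
After op 4 (replace /f 57): {"f":57,"fo":49,"ki":87,"s":90}
After op 5 (add /qs 30): {"f":57,"fo":49,"ki":87,"qs":30,"s":90}
After op 6 (add /w 61): {"f":57,"fo":49,"ki":87,"qs":30,"s":90,"w":61}
After op 7 (remove /fo): {"f":57,"ki":87,"qs":30,"s":90,"w":61}
After op 8 (remove /w): {"f":57,"ki":87,"qs":30,"s":90}
After op 9 (add /f 5): {"f":5,"ki":87,"qs":30,"s":90}
After op 10 (replace /f 64): {"f":64,"ki":87,"qs":30,"s":90}
After op 11 (add /wqr 85): {"f":64,"ki":87,"qs":30,"s":90,"wqr":85}
After op 12 (remove /qs): {"f":64,"ki":87,"s":90,"wqr":85}
After op 13 (replace /ki 90): {"f":64,"ki":90,"s":90,"wqr":85}
After op 14 (replace /f 18): {"f":18,"ki":90,"s":90,"wqr":85}
After op 15 (add /s 52): {"f":18,"ki":90,"s":52,"wqr":85}
After op 16 (replace /f 8): {"f":8,"ki":90,"s":52,"wqr":85}
After op 17 (replace /s 90): {"f":8,"ki":90,"s":90,"wqr":85}
After op 18 (replace /ki 71): {"f":8,"ki":71,"s":90,"wqr":85}
After op 19 (remove /wqr): {"f":8,"ki":71,"s":90}
After op 20 (remove /s): {"f":8,"ki":71}
After op 21 (replace /ki 31): {"f":8,"ki":31}
Size at the root: 2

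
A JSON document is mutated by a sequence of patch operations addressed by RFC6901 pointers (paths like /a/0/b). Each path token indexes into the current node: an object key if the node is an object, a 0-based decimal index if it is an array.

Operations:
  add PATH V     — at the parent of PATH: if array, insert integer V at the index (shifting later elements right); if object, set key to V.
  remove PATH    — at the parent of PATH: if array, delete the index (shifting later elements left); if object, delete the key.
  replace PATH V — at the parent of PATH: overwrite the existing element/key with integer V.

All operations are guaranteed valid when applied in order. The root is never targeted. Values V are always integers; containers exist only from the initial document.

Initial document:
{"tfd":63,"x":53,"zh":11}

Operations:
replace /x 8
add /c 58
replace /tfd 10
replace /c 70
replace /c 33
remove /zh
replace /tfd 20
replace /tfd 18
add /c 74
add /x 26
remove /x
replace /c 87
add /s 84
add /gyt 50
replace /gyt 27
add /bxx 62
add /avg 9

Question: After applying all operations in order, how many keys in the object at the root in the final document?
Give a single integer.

Answer: 6

Derivation:
After op 1 (replace /x 8): {"tfd":63,"x":8,"zh":11}
After op 2 (add /c 58): {"c":58,"tfd":63,"x":8,"zh":11}
After op 3 (replace /tfd 10): {"c":58,"tfd":10,"x":8,"zh":11}
After op 4 (replace /c 70): {"c":70,"tfd":10,"x":8,"zh":11}
After op 5 (replace /c 33): {"c":33,"tfd":10,"x":8,"zh":11}
After op 6 (remove /zh): {"c":33,"tfd":10,"x":8}
After op 7 (replace /tfd 20): {"c":33,"tfd":20,"x":8}
After op 8 (replace /tfd 18): {"c":33,"tfd":18,"x":8}
After op 9 (add /c 74): {"c":74,"tfd":18,"x":8}
After op 10 (add /x 26): {"c":74,"tfd":18,"x":26}
After op 11 (remove /x): {"c":74,"tfd":18}
After op 12 (replace /c 87): {"c":87,"tfd":18}
After op 13 (add /s 84): {"c":87,"s":84,"tfd":18}
After op 14 (add /gyt 50): {"c":87,"gyt":50,"s":84,"tfd":18}
After op 15 (replace /gyt 27): {"c":87,"gyt":27,"s":84,"tfd":18}
After op 16 (add /bxx 62): {"bxx":62,"c":87,"gyt":27,"s":84,"tfd":18}
After op 17 (add /avg 9): {"avg":9,"bxx":62,"c":87,"gyt":27,"s":84,"tfd":18}
Size at the root: 6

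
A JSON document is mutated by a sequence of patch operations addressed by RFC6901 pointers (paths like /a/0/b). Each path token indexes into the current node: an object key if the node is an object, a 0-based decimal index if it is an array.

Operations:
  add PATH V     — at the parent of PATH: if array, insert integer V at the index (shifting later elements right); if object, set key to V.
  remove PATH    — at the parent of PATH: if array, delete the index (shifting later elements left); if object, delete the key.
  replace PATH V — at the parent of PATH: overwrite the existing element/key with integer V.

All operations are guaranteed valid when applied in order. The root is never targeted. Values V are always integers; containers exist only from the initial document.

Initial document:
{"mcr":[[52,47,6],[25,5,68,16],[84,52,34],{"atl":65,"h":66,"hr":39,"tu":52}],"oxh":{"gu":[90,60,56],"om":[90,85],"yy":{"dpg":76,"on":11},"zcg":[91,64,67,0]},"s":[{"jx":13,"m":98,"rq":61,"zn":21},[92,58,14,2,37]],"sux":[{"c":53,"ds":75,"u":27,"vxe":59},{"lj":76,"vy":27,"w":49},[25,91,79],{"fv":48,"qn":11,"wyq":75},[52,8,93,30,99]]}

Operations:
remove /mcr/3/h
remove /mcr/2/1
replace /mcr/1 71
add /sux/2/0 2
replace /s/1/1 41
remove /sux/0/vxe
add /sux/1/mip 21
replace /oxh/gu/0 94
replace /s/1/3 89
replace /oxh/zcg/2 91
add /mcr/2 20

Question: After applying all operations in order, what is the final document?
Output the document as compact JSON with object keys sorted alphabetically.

Answer: {"mcr":[[52,47,6],71,20,[84,34],{"atl":65,"hr":39,"tu":52}],"oxh":{"gu":[94,60,56],"om":[90,85],"yy":{"dpg":76,"on":11},"zcg":[91,64,91,0]},"s":[{"jx":13,"m":98,"rq":61,"zn":21},[92,41,14,89,37]],"sux":[{"c":53,"ds":75,"u":27},{"lj":76,"mip":21,"vy":27,"w":49},[2,25,91,79],{"fv":48,"qn":11,"wyq":75},[52,8,93,30,99]]}

Derivation:
After op 1 (remove /mcr/3/h): {"mcr":[[52,47,6],[25,5,68,16],[84,52,34],{"atl":65,"hr":39,"tu":52}],"oxh":{"gu":[90,60,56],"om":[90,85],"yy":{"dpg":76,"on":11},"zcg":[91,64,67,0]},"s":[{"jx":13,"m":98,"rq":61,"zn":21},[92,58,14,2,37]],"sux":[{"c":53,"ds":75,"u":27,"vxe":59},{"lj":76,"vy":27,"w":49},[25,91,79],{"fv":48,"qn":11,"wyq":75},[52,8,93,30,99]]}
After op 2 (remove /mcr/2/1): {"mcr":[[52,47,6],[25,5,68,16],[84,34],{"atl":65,"hr":39,"tu":52}],"oxh":{"gu":[90,60,56],"om":[90,85],"yy":{"dpg":76,"on":11},"zcg":[91,64,67,0]},"s":[{"jx":13,"m":98,"rq":61,"zn":21},[92,58,14,2,37]],"sux":[{"c":53,"ds":75,"u":27,"vxe":59},{"lj":76,"vy":27,"w":49},[25,91,79],{"fv":48,"qn":11,"wyq":75},[52,8,93,30,99]]}
After op 3 (replace /mcr/1 71): {"mcr":[[52,47,6],71,[84,34],{"atl":65,"hr":39,"tu":52}],"oxh":{"gu":[90,60,56],"om":[90,85],"yy":{"dpg":76,"on":11},"zcg":[91,64,67,0]},"s":[{"jx":13,"m":98,"rq":61,"zn":21},[92,58,14,2,37]],"sux":[{"c":53,"ds":75,"u":27,"vxe":59},{"lj":76,"vy":27,"w":49},[25,91,79],{"fv":48,"qn":11,"wyq":75},[52,8,93,30,99]]}
After op 4 (add /sux/2/0 2): {"mcr":[[52,47,6],71,[84,34],{"atl":65,"hr":39,"tu":52}],"oxh":{"gu":[90,60,56],"om":[90,85],"yy":{"dpg":76,"on":11},"zcg":[91,64,67,0]},"s":[{"jx":13,"m":98,"rq":61,"zn":21},[92,58,14,2,37]],"sux":[{"c":53,"ds":75,"u":27,"vxe":59},{"lj":76,"vy":27,"w":49},[2,25,91,79],{"fv":48,"qn":11,"wyq":75},[52,8,93,30,99]]}
After op 5 (replace /s/1/1 41): {"mcr":[[52,47,6],71,[84,34],{"atl":65,"hr":39,"tu":52}],"oxh":{"gu":[90,60,56],"om":[90,85],"yy":{"dpg":76,"on":11},"zcg":[91,64,67,0]},"s":[{"jx":13,"m":98,"rq":61,"zn":21},[92,41,14,2,37]],"sux":[{"c":53,"ds":75,"u":27,"vxe":59},{"lj":76,"vy":27,"w":49},[2,25,91,79],{"fv":48,"qn":11,"wyq":75},[52,8,93,30,99]]}
After op 6 (remove /sux/0/vxe): {"mcr":[[52,47,6],71,[84,34],{"atl":65,"hr":39,"tu":52}],"oxh":{"gu":[90,60,56],"om":[90,85],"yy":{"dpg":76,"on":11},"zcg":[91,64,67,0]},"s":[{"jx":13,"m":98,"rq":61,"zn":21},[92,41,14,2,37]],"sux":[{"c":53,"ds":75,"u":27},{"lj":76,"vy":27,"w":49},[2,25,91,79],{"fv":48,"qn":11,"wyq":75},[52,8,93,30,99]]}
After op 7 (add /sux/1/mip 21): {"mcr":[[52,47,6],71,[84,34],{"atl":65,"hr":39,"tu":52}],"oxh":{"gu":[90,60,56],"om":[90,85],"yy":{"dpg":76,"on":11},"zcg":[91,64,67,0]},"s":[{"jx":13,"m":98,"rq":61,"zn":21},[92,41,14,2,37]],"sux":[{"c":53,"ds":75,"u":27},{"lj":76,"mip":21,"vy":27,"w":49},[2,25,91,79],{"fv":48,"qn":11,"wyq":75},[52,8,93,30,99]]}
After op 8 (replace /oxh/gu/0 94): {"mcr":[[52,47,6],71,[84,34],{"atl":65,"hr":39,"tu":52}],"oxh":{"gu":[94,60,56],"om":[90,85],"yy":{"dpg":76,"on":11},"zcg":[91,64,67,0]},"s":[{"jx":13,"m":98,"rq":61,"zn":21},[92,41,14,2,37]],"sux":[{"c":53,"ds":75,"u":27},{"lj":76,"mip":21,"vy":27,"w":49},[2,25,91,79],{"fv":48,"qn":11,"wyq":75},[52,8,93,30,99]]}
After op 9 (replace /s/1/3 89): {"mcr":[[52,47,6],71,[84,34],{"atl":65,"hr":39,"tu":52}],"oxh":{"gu":[94,60,56],"om":[90,85],"yy":{"dpg":76,"on":11},"zcg":[91,64,67,0]},"s":[{"jx":13,"m":98,"rq":61,"zn":21},[92,41,14,89,37]],"sux":[{"c":53,"ds":75,"u":27},{"lj":76,"mip":21,"vy":27,"w":49},[2,25,91,79],{"fv":48,"qn":11,"wyq":75},[52,8,93,30,99]]}
After op 10 (replace /oxh/zcg/2 91): {"mcr":[[52,47,6],71,[84,34],{"atl":65,"hr":39,"tu":52}],"oxh":{"gu":[94,60,56],"om":[90,85],"yy":{"dpg":76,"on":11},"zcg":[91,64,91,0]},"s":[{"jx":13,"m":98,"rq":61,"zn":21},[92,41,14,89,37]],"sux":[{"c":53,"ds":75,"u":27},{"lj":76,"mip":21,"vy":27,"w":49},[2,25,91,79],{"fv":48,"qn":11,"wyq":75},[52,8,93,30,99]]}
After op 11 (add /mcr/2 20): {"mcr":[[52,47,6],71,20,[84,34],{"atl":65,"hr":39,"tu":52}],"oxh":{"gu":[94,60,56],"om":[90,85],"yy":{"dpg":76,"on":11},"zcg":[91,64,91,0]},"s":[{"jx":13,"m":98,"rq":61,"zn":21},[92,41,14,89,37]],"sux":[{"c":53,"ds":75,"u":27},{"lj":76,"mip":21,"vy":27,"w":49},[2,25,91,79],{"fv":48,"qn":11,"wyq":75},[52,8,93,30,99]]}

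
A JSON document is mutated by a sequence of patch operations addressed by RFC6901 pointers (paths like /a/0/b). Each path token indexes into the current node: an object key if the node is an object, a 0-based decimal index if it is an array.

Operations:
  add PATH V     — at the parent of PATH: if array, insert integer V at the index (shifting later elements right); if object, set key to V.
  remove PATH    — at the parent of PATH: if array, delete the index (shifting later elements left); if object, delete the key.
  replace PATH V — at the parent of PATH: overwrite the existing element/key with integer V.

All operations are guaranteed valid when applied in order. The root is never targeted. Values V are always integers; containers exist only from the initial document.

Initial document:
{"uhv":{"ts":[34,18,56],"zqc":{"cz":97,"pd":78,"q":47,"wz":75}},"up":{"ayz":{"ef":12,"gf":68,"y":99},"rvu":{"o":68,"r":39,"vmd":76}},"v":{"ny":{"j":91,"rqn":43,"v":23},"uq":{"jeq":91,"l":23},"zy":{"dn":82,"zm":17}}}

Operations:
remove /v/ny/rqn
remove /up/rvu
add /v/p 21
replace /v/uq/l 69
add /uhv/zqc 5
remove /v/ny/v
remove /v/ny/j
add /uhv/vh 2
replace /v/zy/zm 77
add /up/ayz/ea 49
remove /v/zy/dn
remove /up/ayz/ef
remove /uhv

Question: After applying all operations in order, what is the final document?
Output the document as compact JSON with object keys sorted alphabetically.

Answer: {"up":{"ayz":{"ea":49,"gf":68,"y":99}},"v":{"ny":{},"p":21,"uq":{"jeq":91,"l":69},"zy":{"zm":77}}}

Derivation:
After op 1 (remove /v/ny/rqn): {"uhv":{"ts":[34,18,56],"zqc":{"cz":97,"pd":78,"q":47,"wz":75}},"up":{"ayz":{"ef":12,"gf":68,"y":99},"rvu":{"o":68,"r":39,"vmd":76}},"v":{"ny":{"j":91,"v":23},"uq":{"jeq":91,"l":23},"zy":{"dn":82,"zm":17}}}
After op 2 (remove /up/rvu): {"uhv":{"ts":[34,18,56],"zqc":{"cz":97,"pd":78,"q":47,"wz":75}},"up":{"ayz":{"ef":12,"gf":68,"y":99}},"v":{"ny":{"j":91,"v":23},"uq":{"jeq":91,"l":23},"zy":{"dn":82,"zm":17}}}
After op 3 (add /v/p 21): {"uhv":{"ts":[34,18,56],"zqc":{"cz":97,"pd":78,"q":47,"wz":75}},"up":{"ayz":{"ef":12,"gf":68,"y":99}},"v":{"ny":{"j":91,"v":23},"p":21,"uq":{"jeq":91,"l":23},"zy":{"dn":82,"zm":17}}}
After op 4 (replace /v/uq/l 69): {"uhv":{"ts":[34,18,56],"zqc":{"cz":97,"pd":78,"q":47,"wz":75}},"up":{"ayz":{"ef":12,"gf":68,"y":99}},"v":{"ny":{"j":91,"v":23},"p":21,"uq":{"jeq":91,"l":69},"zy":{"dn":82,"zm":17}}}
After op 5 (add /uhv/zqc 5): {"uhv":{"ts":[34,18,56],"zqc":5},"up":{"ayz":{"ef":12,"gf":68,"y":99}},"v":{"ny":{"j":91,"v":23},"p":21,"uq":{"jeq":91,"l":69},"zy":{"dn":82,"zm":17}}}
After op 6 (remove /v/ny/v): {"uhv":{"ts":[34,18,56],"zqc":5},"up":{"ayz":{"ef":12,"gf":68,"y":99}},"v":{"ny":{"j":91},"p":21,"uq":{"jeq":91,"l":69},"zy":{"dn":82,"zm":17}}}
After op 7 (remove /v/ny/j): {"uhv":{"ts":[34,18,56],"zqc":5},"up":{"ayz":{"ef":12,"gf":68,"y":99}},"v":{"ny":{},"p":21,"uq":{"jeq":91,"l":69},"zy":{"dn":82,"zm":17}}}
After op 8 (add /uhv/vh 2): {"uhv":{"ts":[34,18,56],"vh":2,"zqc":5},"up":{"ayz":{"ef":12,"gf":68,"y":99}},"v":{"ny":{},"p":21,"uq":{"jeq":91,"l":69},"zy":{"dn":82,"zm":17}}}
After op 9 (replace /v/zy/zm 77): {"uhv":{"ts":[34,18,56],"vh":2,"zqc":5},"up":{"ayz":{"ef":12,"gf":68,"y":99}},"v":{"ny":{},"p":21,"uq":{"jeq":91,"l":69},"zy":{"dn":82,"zm":77}}}
After op 10 (add /up/ayz/ea 49): {"uhv":{"ts":[34,18,56],"vh":2,"zqc":5},"up":{"ayz":{"ea":49,"ef":12,"gf":68,"y":99}},"v":{"ny":{},"p":21,"uq":{"jeq":91,"l":69},"zy":{"dn":82,"zm":77}}}
After op 11 (remove /v/zy/dn): {"uhv":{"ts":[34,18,56],"vh":2,"zqc":5},"up":{"ayz":{"ea":49,"ef":12,"gf":68,"y":99}},"v":{"ny":{},"p":21,"uq":{"jeq":91,"l":69},"zy":{"zm":77}}}
After op 12 (remove /up/ayz/ef): {"uhv":{"ts":[34,18,56],"vh":2,"zqc":5},"up":{"ayz":{"ea":49,"gf":68,"y":99}},"v":{"ny":{},"p":21,"uq":{"jeq":91,"l":69},"zy":{"zm":77}}}
After op 13 (remove /uhv): {"up":{"ayz":{"ea":49,"gf":68,"y":99}},"v":{"ny":{},"p":21,"uq":{"jeq":91,"l":69},"zy":{"zm":77}}}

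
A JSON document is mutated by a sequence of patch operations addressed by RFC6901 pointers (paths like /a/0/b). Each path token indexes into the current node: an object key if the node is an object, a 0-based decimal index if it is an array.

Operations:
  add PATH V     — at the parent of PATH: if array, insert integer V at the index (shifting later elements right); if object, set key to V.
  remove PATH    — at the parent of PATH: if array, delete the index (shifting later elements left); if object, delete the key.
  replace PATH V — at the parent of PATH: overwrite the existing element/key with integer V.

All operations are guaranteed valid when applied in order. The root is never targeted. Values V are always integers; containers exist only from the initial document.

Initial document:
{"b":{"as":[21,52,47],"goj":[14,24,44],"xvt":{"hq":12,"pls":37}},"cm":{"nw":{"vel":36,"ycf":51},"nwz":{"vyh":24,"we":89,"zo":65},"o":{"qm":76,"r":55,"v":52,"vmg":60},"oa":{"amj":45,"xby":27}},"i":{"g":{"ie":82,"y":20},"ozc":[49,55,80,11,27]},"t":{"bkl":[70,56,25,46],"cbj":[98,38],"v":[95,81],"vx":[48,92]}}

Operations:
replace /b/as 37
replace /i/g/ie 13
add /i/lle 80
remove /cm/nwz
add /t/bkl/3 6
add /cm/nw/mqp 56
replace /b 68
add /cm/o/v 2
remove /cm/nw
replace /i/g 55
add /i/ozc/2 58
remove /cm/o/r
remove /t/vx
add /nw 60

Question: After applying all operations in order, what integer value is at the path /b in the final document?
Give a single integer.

After op 1 (replace /b/as 37): {"b":{"as":37,"goj":[14,24,44],"xvt":{"hq":12,"pls":37}},"cm":{"nw":{"vel":36,"ycf":51},"nwz":{"vyh":24,"we":89,"zo":65},"o":{"qm":76,"r":55,"v":52,"vmg":60},"oa":{"amj":45,"xby":27}},"i":{"g":{"ie":82,"y":20},"ozc":[49,55,80,11,27]},"t":{"bkl":[70,56,25,46],"cbj":[98,38],"v":[95,81],"vx":[48,92]}}
After op 2 (replace /i/g/ie 13): {"b":{"as":37,"goj":[14,24,44],"xvt":{"hq":12,"pls":37}},"cm":{"nw":{"vel":36,"ycf":51},"nwz":{"vyh":24,"we":89,"zo":65},"o":{"qm":76,"r":55,"v":52,"vmg":60},"oa":{"amj":45,"xby":27}},"i":{"g":{"ie":13,"y":20},"ozc":[49,55,80,11,27]},"t":{"bkl":[70,56,25,46],"cbj":[98,38],"v":[95,81],"vx":[48,92]}}
After op 3 (add /i/lle 80): {"b":{"as":37,"goj":[14,24,44],"xvt":{"hq":12,"pls":37}},"cm":{"nw":{"vel":36,"ycf":51},"nwz":{"vyh":24,"we":89,"zo":65},"o":{"qm":76,"r":55,"v":52,"vmg":60},"oa":{"amj":45,"xby":27}},"i":{"g":{"ie":13,"y":20},"lle":80,"ozc":[49,55,80,11,27]},"t":{"bkl":[70,56,25,46],"cbj":[98,38],"v":[95,81],"vx":[48,92]}}
After op 4 (remove /cm/nwz): {"b":{"as":37,"goj":[14,24,44],"xvt":{"hq":12,"pls":37}},"cm":{"nw":{"vel":36,"ycf":51},"o":{"qm":76,"r":55,"v":52,"vmg":60},"oa":{"amj":45,"xby":27}},"i":{"g":{"ie":13,"y":20},"lle":80,"ozc":[49,55,80,11,27]},"t":{"bkl":[70,56,25,46],"cbj":[98,38],"v":[95,81],"vx":[48,92]}}
After op 5 (add /t/bkl/3 6): {"b":{"as":37,"goj":[14,24,44],"xvt":{"hq":12,"pls":37}},"cm":{"nw":{"vel":36,"ycf":51},"o":{"qm":76,"r":55,"v":52,"vmg":60},"oa":{"amj":45,"xby":27}},"i":{"g":{"ie":13,"y":20},"lle":80,"ozc":[49,55,80,11,27]},"t":{"bkl":[70,56,25,6,46],"cbj":[98,38],"v":[95,81],"vx":[48,92]}}
After op 6 (add /cm/nw/mqp 56): {"b":{"as":37,"goj":[14,24,44],"xvt":{"hq":12,"pls":37}},"cm":{"nw":{"mqp":56,"vel":36,"ycf":51},"o":{"qm":76,"r":55,"v":52,"vmg":60},"oa":{"amj":45,"xby":27}},"i":{"g":{"ie":13,"y":20},"lle":80,"ozc":[49,55,80,11,27]},"t":{"bkl":[70,56,25,6,46],"cbj":[98,38],"v":[95,81],"vx":[48,92]}}
After op 7 (replace /b 68): {"b":68,"cm":{"nw":{"mqp":56,"vel":36,"ycf":51},"o":{"qm":76,"r":55,"v":52,"vmg":60},"oa":{"amj":45,"xby":27}},"i":{"g":{"ie":13,"y":20},"lle":80,"ozc":[49,55,80,11,27]},"t":{"bkl":[70,56,25,6,46],"cbj":[98,38],"v":[95,81],"vx":[48,92]}}
After op 8 (add /cm/o/v 2): {"b":68,"cm":{"nw":{"mqp":56,"vel":36,"ycf":51},"o":{"qm":76,"r":55,"v":2,"vmg":60},"oa":{"amj":45,"xby":27}},"i":{"g":{"ie":13,"y":20},"lle":80,"ozc":[49,55,80,11,27]},"t":{"bkl":[70,56,25,6,46],"cbj":[98,38],"v":[95,81],"vx":[48,92]}}
After op 9 (remove /cm/nw): {"b":68,"cm":{"o":{"qm":76,"r":55,"v":2,"vmg":60},"oa":{"amj":45,"xby":27}},"i":{"g":{"ie":13,"y":20},"lle":80,"ozc":[49,55,80,11,27]},"t":{"bkl":[70,56,25,6,46],"cbj":[98,38],"v":[95,81],"vx":[48,92]}}
After op 10 (replace /i/g 55): {"b":68,"cm":{"o":{"qm":76,"r":55,"v":2,"vmg":60},"oa":{"amj":45,"xby":27}},"i":{"g":55,"lle":80,"ozc":[49,55,80,11,27]},"t":{"bkl":[70,56,25,6,46],"cbj":[98,38],"v":[95,81],"vx":[48,92]}}
After op 11 (add /i/ozc/2 58): {"b":68,"cm":{"o":{"qm":76,"r":55,"v":2,"vmg":60},"oa":{"amj":45,"xby":27}},"i":{"g":55,"lle":80,"ozc":[49,55,58,80,11,27]},"t":{"bkl":[70,56,25,6,46],"cbj":[98,38],"v":[95,81],"vx":[48,92]}}
After op 12 (remove /cm/o/r): {"b":68,"cm":{"o":{"qm":76,"v":2,"vmg":60},"oa":{"amj":45,"xby":27}},"i":{"g":55,"lle":80,"ozc":[49,55,58,80,11,27]},"t":{"bkl":[70,56,25,6,46],"cbj":[98,38],"v":[95,81],"vx":[48,92]}}
After op 13 (remove /t/vx): {"b":68,"cm":{"o":{"qm":76,"v":2,"vmg":60},"oa":{"amj":45,"xby":27}},"i":{"g":55,"lle":80,"ozc":[49,55,58,80,11,27]},"t":{"bkl":[70,56,25,6,46],"cbj":[98,38],"v":[95,81]}}
After op 14 (add /nw 60): {"b":68,"cm":{"o":{"qm":76,"v":2,"vmg":60},"oa":{"amj":45,"xby":27}},"i":{"g":55,"lle":80,"ozc":[49,55,58,80,11,27]},"nw":60,"t":{"bkl":[70,56,25,6,46],"cbj":[98,38],"v":[95,81]}}
Value at /b: 68

Answer: 68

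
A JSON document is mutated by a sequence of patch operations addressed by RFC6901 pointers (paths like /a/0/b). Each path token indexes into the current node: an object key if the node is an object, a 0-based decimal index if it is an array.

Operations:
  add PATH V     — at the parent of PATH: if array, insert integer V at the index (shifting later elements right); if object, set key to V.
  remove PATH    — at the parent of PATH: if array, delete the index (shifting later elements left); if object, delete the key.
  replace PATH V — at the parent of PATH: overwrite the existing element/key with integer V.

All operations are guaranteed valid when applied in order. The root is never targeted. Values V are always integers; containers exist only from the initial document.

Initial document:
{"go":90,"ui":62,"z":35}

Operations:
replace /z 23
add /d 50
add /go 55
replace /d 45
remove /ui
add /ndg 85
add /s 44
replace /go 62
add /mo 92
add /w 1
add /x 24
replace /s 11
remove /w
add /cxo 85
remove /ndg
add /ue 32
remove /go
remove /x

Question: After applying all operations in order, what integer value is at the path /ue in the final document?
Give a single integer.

Answer: 32

Derivation:
After op 1 (replace /z 23): {"go":90,"ui":62,"z":23}
After op 2 (add /d 50): {"d":50,"go":90,"ui":62,"z":23}
After op 3 (add /go 55): {"d":50,"go":55,"ui":62,"z":23}
After op 4 (replace /d 45): {"d":45,"go":55,"ui":62,"z":23}
After op 5 (remove /ui): {"d":45,"go":55,"z":23}
After op 6 (add /ndg 85): {"d":45,"go":55,"ndg":85,"z":23}
After op 7 (add /s 44): {"d":45,"go":55,"ndg":85,"s":44,"z":23}
After op 8 (replace /go 62): {"d":45,"go":62,"ndg":85,"s":44,"z":23}
After op 9 (add /mo 92): {"d":45,"go":62,"mo":92,"ndg":85,"s":44,"z":23}
After op 10 (add /w 1): {"d":45,"go":62,"mo":92,"ndg":85,"s":44,"w":1,"z":23}
After op 11 (add /x 24): {"d":45,"go":62,"mo":92,"ndg":85,"s":44,"w":1,"x":24,"z":23}
After op 12 (replace /s 11): {"d":45,"go":62,"mo":92,"ndg":85,"s":11,"w":1,"x":24,"z":23}
After op 13 (remove /w): {"d":45,"go":62,"mo":92,"ndg":85,"s":11,"x":24,"z":23}
After op 14 (add /cxo 85): {"cxo":85,"d":45,"go":62,"mo":92,"ndg":85,"s":11,"x":24,"z":23}
After op 15 (remove /ndg): {"cxo":85,"d":45,"go":62,"mo":92,"s":11,"x":24,"z":23}
After op 16 (add /ue 32): {"cxo":85,"d":45,"go":62,"mo":92,"s":11,"ue":32,"x":24,"z":23}
After op 17 (remove /go): {"cxo":85,"d":45,"mo":92,"s":11,"ue":32,"x":24,"z":23}
After op 18 (remove /x): {"cxo":85,"d":45,"mo":92,"s":11,"ue":32,"z":23}
Value at /ue: 32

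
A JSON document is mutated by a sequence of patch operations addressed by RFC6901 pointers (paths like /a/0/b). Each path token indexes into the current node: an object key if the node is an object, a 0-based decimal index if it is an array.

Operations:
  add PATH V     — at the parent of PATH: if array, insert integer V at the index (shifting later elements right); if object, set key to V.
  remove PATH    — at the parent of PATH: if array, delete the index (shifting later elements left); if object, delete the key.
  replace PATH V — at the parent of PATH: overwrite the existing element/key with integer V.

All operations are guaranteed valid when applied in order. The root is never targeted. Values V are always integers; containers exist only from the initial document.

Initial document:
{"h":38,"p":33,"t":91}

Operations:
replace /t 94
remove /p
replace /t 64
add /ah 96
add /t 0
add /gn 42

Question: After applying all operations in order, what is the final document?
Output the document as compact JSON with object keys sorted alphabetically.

Answer: {"ah":96,"gn":42,"h":38,"t":0}

Derivation:
After op 1 (replace /t 94): {"h":38,"p":33,"t":94}
After op 2 (remove /p): {"h":38,"t":94}
After op 3 (replace /t 64): {"h":38,"t":64}
After op 4 (add /ah 96): {"ah":96,"h":38,"t":64}
After op 5 (add /t 0): {"ah":96,"h":38,"t":0}
After op 6 (add /gn 42): {"ah":96,"gn":42,"h":38,"t":0}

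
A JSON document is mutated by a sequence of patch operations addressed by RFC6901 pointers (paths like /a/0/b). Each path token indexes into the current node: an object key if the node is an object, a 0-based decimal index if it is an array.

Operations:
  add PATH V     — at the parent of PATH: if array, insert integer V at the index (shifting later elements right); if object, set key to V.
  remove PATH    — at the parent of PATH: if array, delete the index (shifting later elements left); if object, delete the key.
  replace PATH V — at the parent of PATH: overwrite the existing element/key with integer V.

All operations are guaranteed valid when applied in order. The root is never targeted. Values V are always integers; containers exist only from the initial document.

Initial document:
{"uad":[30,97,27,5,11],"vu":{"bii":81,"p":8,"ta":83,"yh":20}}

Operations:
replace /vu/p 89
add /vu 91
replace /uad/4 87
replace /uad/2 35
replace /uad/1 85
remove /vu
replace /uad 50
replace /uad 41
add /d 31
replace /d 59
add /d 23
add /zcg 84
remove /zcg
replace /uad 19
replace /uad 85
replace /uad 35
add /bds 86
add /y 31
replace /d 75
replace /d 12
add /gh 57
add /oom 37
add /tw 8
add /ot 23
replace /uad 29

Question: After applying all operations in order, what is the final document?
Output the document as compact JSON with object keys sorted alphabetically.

After op 1 (replace /vu/p 89): {"uad":[30,97,27,5,11],"vu":{"bii":81,"p":89,"ta":83,"yh":20}}
After op 2 (add /vu 91): {"uad":[30,97,27,5,11],"vu":91}
After op 3 (replace /uad/4 87): {"uad":[30,97,27,5,87],"vu":91}
After op 4 (replace /uad/2 35): {"uad":[30,97,35,5,87],"vu":91}
After op 5 (replace /uad/1 85): {"uad":[30,85,35,5,87],"vu":91}
After op 6 (remove /vu): {"uad":[30,85,35,5,87]}
After op 7 (replace /uad 50): {"uad":50}
After op 8 (replace /uad 41): {"uad":41}
After op 9 (add /d 31): {"d":31,"uad":41}
After op 10 (replace /d 59): {"d":59,"uad":41}
After op 11 (add /d 23): {"d":23,"uad":41}
After op 12 (add /zcg 84): {"d":23,"uad":41,"zcg":84}
After op 13 (remove /zcg): {"d":23,"uad":41}
After op 14 (replace /uad 19): {"d":23,"uad":19}
After op 15 (replace /uad 85): {"d":23,"uad":85}
After op 16 (replace /uad 35): {"d":23,"uad":35}
After op 17 (add /bds 86): {"bds":86,"d":23,"uad":35}
After op 18 (add /y 31): {"bds":86,"d":23,"uad":35,"y":31}
After op 19 (replace /d 75): {"bds":86,"d":75,"uad":35,"y":31}
After op 20 (replace /d 12): {"bds":86,"d":12,"uad":35,"y":31}
After op 21 (add /gh 57): {"bds":86,"d":12,"gh":57,"uad":35,"y":31}
After op 22 (add /oom 37): {"bds":86,"d":12,"gh":57,"oom":37,"uad":35,"y":31}
After op 23 (add /tw 8): {"bds":86,"d":12,"gh":57,"oom":37,"tw":8,"uad":35,"y":31}
After op 24 (add /ot 23): {"bds":86,"d":12,"gh":57,"oom":37,"ot":23,"tw":8,"uad":35,"y":31}
After op 25 (replace /uad 29): {"bds":86,"d":12,"gh":57,"oom":37,"ot":23,"tw":8,"uad":29,"y":31}

Answer: {"bds":86,"d":12,"gh":57,"oom":37,"ot":23,"tw":8,"uad":29,"y":31}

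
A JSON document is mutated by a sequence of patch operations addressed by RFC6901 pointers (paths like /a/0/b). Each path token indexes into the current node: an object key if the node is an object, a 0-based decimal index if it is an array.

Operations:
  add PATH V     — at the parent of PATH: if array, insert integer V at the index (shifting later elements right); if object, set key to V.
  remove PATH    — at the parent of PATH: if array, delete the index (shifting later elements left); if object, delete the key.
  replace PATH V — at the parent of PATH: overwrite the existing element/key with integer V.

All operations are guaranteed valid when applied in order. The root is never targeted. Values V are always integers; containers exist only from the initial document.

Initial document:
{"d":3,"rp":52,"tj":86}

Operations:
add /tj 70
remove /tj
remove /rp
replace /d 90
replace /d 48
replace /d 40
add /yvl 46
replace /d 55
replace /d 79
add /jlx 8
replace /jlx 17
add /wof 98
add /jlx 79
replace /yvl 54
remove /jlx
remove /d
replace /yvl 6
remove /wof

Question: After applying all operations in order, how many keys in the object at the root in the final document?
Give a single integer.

Answer: 1

Derivation:
After op 1 (add /tj 70): {"d":3,"rp":52,"tj":70}
After op 2 (remove /tj): {"d":3,"rp":52}
After op 3 (remove /rp): {"d":3}
After op 4 (replace /d 90): {"d":90}
After op 5 (replace /d 48): {"d":48}
After op 6 (replace /d 40): {"d":40}
After op 7 (add /yvl 46): {"d":40,"yvl":46}
After op 8 (replace /d 55): {"d":55,"yvl":46}
After op 9 (replace /d 79): {"d":79,"yvl":46}
After op 10 (add /jlx 8): {"d":79,"jlx":8,"yvl":46}
After op 11 (replace /jlx 17): {"d":79,"jlx":17,"yvl":46}
After op 12 (add /wof 98): {"d":79,"jlx":17,"wof":98,"yvl":46}
After op 13 (add /jlx 79): {"d":79,"jlx":79,"wof":98,"yvl":46}
After op 14 (replace /yvl 54): {"d":79,"jlx":79,"wof":98,"yvl":54}
After op 15 (remove /jlx): {"d":79,"wof":98,"yvl":54}
After op 16 (remove /d): {"wof":98,"yvl":54}
After op 17 (replace /yvl 6): {"wof":98,"yvl":6}
After op 18 (remove /wof): {"yvl":6}
Size at the root: 1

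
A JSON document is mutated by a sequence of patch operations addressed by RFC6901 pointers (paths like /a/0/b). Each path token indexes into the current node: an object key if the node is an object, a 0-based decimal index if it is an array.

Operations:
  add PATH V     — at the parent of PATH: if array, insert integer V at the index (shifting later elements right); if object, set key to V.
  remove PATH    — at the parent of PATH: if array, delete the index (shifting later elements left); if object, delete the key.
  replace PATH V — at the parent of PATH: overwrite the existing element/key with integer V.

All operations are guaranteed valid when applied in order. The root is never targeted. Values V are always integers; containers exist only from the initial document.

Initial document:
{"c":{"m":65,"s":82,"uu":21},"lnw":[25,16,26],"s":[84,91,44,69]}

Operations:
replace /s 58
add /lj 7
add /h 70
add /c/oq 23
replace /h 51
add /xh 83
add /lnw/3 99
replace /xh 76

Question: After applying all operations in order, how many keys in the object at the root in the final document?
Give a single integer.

Answer: 6

Derivation:
After op 1 (replace /s 58): {"c":{"m":65,"s":82,"uu":21},"lnw":[25,16,26],"s":58}
After op 2 (add /lj 7): {"c":{"m":65,"s":82,"uu":21},"lj":7,"lnw":[25,16,26],"s":58}
After op 3 (add /h 70): {"c":{"m":65,"s":82,"uu":21},"h":70,"lj":7,"lnw":[25,16,26],"s":58}
After op 4 (add /c/oq 23): {"c":{"m":65,"oq":23,"s":82,"uu":21},"h":70,"lj":7,"lnw":[25,16,26],"s":58}
After op 5 (replace /h 51): {"c":{"m":65,"oq":23,"s":82,"uu":21},"h":51,"lj":7,"lnw":[25,16,26],"s":58}
After op 6 (add /xh 83): {"c":{"m":65,"oq":23,"s":82,"uu":21},"h":51,"lj":7,"lnw":[25,16,26],"s":58,"xh":83}
After op 7 (add /lnw/3 99): {"c":{"m":65,"oq":23,"s":82,"uu":21},"h":51,"lj":7,"lnw":[25,16,26,99],"s":58,"xh":83}
After op 8 (replace /xh 76): {"c":{"m":65,"oq":23,"s":82,"uu":21},"h":51,"lj":7,"lnw":[25,16,26,99],"s":58,"xh":76}
Size at the root: 6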